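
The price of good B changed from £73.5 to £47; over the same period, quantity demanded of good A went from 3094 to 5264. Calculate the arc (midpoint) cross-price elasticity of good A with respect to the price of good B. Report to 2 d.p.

-1.18

ΔQ_A = 5264 − 3094 = 2170; ΔP_B = 47 − 73.5 = -26.5.
Midpoints: Q̄_A = 4179.0, P̄_B = 60.25.
ε = (ΔQ_A/Q̄_A)/(ΔP_B/P̄_B) = (2170/4179.0)/(-26.5/60.25) ≈ -1.18.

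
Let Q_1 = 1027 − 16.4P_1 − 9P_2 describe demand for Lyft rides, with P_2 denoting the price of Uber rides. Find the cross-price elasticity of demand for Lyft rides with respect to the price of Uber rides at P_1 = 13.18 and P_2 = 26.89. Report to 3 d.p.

At P_1 = 13.18 and P_2 = 26.89: Q_1 = 568.838.
∂Q_1/∂P_2 = -9.
ε = (∂Q_1/∂P_2)(P_2/Q_1) = -9 × (26.89/568.838) ≈ -0.425.
Since ε < 0, Lyft rides and Uber rides are complements.

-0.425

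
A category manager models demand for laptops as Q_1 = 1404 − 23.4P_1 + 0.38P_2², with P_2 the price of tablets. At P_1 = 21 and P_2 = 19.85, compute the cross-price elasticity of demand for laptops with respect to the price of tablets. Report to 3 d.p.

0.282

At P_1 = 21 and P_2 = 19.85: Q_1 = 1062.329.
∂Q_1/∂P_2 = 0.76P_2 = 0.76(19.85) = 15.0860.
ε = (∂Q_1/∂P_2)(P_2/Q_1) = 15.0860 × (19.85/1062.329) ≈ 0.282.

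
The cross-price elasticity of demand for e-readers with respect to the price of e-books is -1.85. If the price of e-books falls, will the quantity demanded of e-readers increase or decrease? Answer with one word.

ε < 0 and the price of e-books falls, so the quantity of e-readers moves in the opposite direction: it increases.

increase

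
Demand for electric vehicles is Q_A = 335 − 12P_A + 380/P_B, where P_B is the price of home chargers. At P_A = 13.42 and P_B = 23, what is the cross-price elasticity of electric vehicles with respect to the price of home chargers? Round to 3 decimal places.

-0.087

At P_A = 13.42 and P_B = 23: Q_A = 190.482.
∂Q_A/∂P_B = −380/P_B² = -0.7183.
ε = (∂Q_A/∂P_B)(P_B/Q_A) = -0.7183 × (23/190.482) ≈ -0.087.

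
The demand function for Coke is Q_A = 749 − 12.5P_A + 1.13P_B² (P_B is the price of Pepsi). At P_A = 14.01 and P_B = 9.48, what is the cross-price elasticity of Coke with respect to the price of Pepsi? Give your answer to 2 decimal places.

At P_A = 14.01 and P_B = 9.48: Q_A = 675.429.
∂Q_A/∂P_B = 2.26P_B = 2.26(9.48) = 21.4248.
ε = (∂Q_A/∂P_B)(P_B/Q_A) = 21.4248 × (9.48/675.429) ≈ 0.30.
ε > 0: substitutes.

0.30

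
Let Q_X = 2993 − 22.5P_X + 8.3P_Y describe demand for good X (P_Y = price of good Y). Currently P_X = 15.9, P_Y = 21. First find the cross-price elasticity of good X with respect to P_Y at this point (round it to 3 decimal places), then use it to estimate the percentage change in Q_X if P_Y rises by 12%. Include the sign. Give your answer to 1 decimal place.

0.7%

At P_X = 15.9, P_Y = 21: Q_X = 2809.55.
∂Q_X/∂P_Y = 8.3.
ε = (∂Q_X/∂P_Y)(P_Y/Q_X) = 8.3000 × 21/2809.55 ≈ 0.062.
%ΔQ_X ≈ ε × %ΔP_Y = 0.062 × (12%) = 0.7%.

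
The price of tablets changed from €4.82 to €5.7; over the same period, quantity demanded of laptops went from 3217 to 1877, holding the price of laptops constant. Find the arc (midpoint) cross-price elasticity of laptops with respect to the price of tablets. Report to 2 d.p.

-3.14

ΔQ_A = 1877 − 3217 = -1340; ΔP_B = 5.7 − 4.82 = 0.88.
Midpoints: Q̄_A = 2547.0, P̄_B = 5.26.
ε = (ΔQ_A/Q̄_A)/(ΔP_B/P̄_B) = (-1340/2547.0)/(0.88/5.26) ≈ -3.14.
ε < 0: laptops and tablets are complements.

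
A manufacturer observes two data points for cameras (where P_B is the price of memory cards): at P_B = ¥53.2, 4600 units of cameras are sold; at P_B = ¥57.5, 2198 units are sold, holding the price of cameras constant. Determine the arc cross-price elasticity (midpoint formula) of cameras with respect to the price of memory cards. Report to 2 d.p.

-9.10

ΔQ_A = 2198 − 4600 = -2402; ΔP_B = 57.5 − 53.2 = 4.3.
Midpoints: Q̄_A = 3399.0, P̄_B = 55.35.
ε = (ΔQ_A/Q̄_A)/(ΔP_B/P̄_B) = (-2402/3399.0)/(4.3/55.35) ≈ -9.10.
ε < 0: cameras and memory cards are complements.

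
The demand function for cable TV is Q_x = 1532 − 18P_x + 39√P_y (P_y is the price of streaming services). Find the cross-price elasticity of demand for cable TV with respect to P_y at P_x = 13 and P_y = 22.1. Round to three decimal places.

0.062

At P_x = 13 and P_y = 22.1: Q_x = 1481.341.
∂Q_x/∂P_y = 39/(2√P_y) = 39/(2√22.1) = 4.1480.
ε = (∂Q_x/∂P_y)(P_y/Q_x) = 4.1480 × (22.1/1481.341) ≈ 0.062.
ε > 0: substitutes.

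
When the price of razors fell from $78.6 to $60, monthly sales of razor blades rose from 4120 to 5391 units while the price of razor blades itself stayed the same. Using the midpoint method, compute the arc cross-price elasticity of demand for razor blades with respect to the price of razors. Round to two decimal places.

-1.00

ΔQ_A = 5391 − 4120 = 1271; ΔP_B = 60 − 78.6 = -18.6.
Midpoints: Q̄_A = 4755.5, P̄_B = 69.30.
ε = (ΔQ_A/Q̄_A)/(ΔP_B/P̄_B) = (1271/4755.5)/(-18.6/69.30) ≈ -1.00.
ε < 0: razor blades and razors are complements.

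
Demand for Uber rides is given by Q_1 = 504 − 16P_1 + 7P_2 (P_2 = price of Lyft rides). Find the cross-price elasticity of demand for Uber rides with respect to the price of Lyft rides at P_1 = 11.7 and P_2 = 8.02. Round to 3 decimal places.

0.151

At P_1 = 11.7 and P_2 = 8.02: Q_1 = 372.94.
∂Q_1/∂P_2 = 7.
ε = (∂Q_1/∂P_2)(P_2/Q_1) = 7 × (8.02/372.94) ≈ 0.151.
Since ε > 0, Uber rides and Lyft rides are substitutes.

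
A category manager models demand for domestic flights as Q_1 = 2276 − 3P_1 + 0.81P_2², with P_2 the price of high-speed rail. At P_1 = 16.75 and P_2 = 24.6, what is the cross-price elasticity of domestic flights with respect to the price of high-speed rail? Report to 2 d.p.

At P_1 = 16.75 and P_2 = 24.6: Q_1 = 2715.930.
∂Q_1/∂P_2 = 1.62P_2 = 1.62(24.6) = 39.8520.
ε = (∂Q_1/∂P_2)(P_2/Q_1) = 39.8520 × (24.6/2715.930) ≈ 0.36.
ε > 0: substitutes.

0.36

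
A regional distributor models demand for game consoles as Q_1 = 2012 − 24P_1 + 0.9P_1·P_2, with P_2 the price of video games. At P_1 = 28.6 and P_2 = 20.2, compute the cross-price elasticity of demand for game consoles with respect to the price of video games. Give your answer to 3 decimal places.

0.282

At P_1 = 28.6 and P_2 = 20.2: Q_1 = 1845.548.
∂Q_1/∂P_2 = 0.9P_1 = 0.9(28.6) = 25.7400.
ε = (∂Q_1/∂P_2)(P_2/Q_1) = 25.7400 × (20.2/1845.548) ≈ 0.282.
ε > 0: substitutes.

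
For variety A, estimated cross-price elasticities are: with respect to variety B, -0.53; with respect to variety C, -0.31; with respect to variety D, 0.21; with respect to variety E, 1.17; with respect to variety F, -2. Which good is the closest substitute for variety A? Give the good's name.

Substitutes have ε > 0. Among the positive values, 1.17 (variety E) is largest.

variety E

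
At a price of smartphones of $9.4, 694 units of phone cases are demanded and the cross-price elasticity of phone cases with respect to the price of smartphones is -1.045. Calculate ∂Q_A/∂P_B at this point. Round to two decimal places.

ε = (∂Q_A/∂P_B)·(P_B/Q_A) ⇒ ∂Q_A/∂P_B = ε·Q_A/P_B = -1.045 × 694/9.4 ≈ -77.15.

-77.15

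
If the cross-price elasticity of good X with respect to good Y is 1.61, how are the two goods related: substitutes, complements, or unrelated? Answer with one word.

substitutes

ε = 1.61 > 0, so a higher price of good Y raises demand for good X: substitutes.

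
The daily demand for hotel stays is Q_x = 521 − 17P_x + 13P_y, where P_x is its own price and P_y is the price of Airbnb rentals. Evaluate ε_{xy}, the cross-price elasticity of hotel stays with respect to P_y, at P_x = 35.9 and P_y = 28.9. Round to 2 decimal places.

1.31

At P_x = 35.9 and P_y = 28.9: Q_x = 286.4.
∂Q_x/∂P_y = 13.
ε = (∂Q_x/∂P_y)(P_y/Q_x) = 13 × (28.9/286.4) ≈ 1.31.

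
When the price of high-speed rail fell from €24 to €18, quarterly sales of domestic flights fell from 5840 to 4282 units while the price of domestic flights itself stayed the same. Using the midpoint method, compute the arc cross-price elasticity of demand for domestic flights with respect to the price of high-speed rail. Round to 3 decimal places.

ΔQ_A = 4282 − 5840 = -1558; ΔP_B = 18 − 24 = -6.
Midpoints: Q̄_A = 5061.0, P̄_B = 21.00.
ε = (ΔQ_A/Q̄_A)/(ΔP_B/P̄_B) = (-1558/5061.0)/(-6/21.00) ≈ 1.077.
ε > 0: domestic flights and high-speed rail are substitutes.

1.077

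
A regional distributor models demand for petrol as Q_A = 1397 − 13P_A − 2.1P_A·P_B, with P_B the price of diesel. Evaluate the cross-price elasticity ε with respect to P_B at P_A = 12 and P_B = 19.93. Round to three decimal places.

At P_A = 12 and P_B = 19.93: Q_A = 738.764.
∂Q_A/∂P_B = -2.1P_A = -2.1(12) = -25.2000.
ε = (∂Q_A/∂P_B)(P_B/Q_A) = -25.2000 × (19.93/738.764) ≈ -0.680.
ε < 0: complements.

-0.680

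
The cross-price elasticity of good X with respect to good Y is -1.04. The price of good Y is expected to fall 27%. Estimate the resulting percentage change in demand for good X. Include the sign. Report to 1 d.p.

%ΔQ ≈ ε × %ΔP of good Y = -1.04 × (-27%) = 28.1%.
Demand for good X rises by about 28.1%.

28.1%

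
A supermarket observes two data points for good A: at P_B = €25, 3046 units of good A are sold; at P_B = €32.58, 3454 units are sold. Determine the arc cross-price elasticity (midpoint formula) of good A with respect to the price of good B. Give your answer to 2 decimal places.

ΔQ_A = 3454 − 3046 = 408; ΔP_B = 32.58 − 25 = 7.58.
Midpoints: Q̄_A = 3250.0, P̄_B = 28.79.
ε = (ΔQ_A/Q̄_A)/(ΔP_B/P̄_B) = (408/3250.0)/(7.58/28.79) ≈ 0.48.
ε > 0: good A and good B are substitutes.

0.48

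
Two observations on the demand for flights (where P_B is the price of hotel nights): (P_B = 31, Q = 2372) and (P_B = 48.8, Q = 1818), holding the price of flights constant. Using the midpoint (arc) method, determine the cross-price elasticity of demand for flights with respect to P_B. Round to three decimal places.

-0.593

ΔQ_A = 1818 − 2372 = -554; ΔP_B = 48.8 − 31 = 17.8.
Midpoints: Q̄_A = 2095.0, P̄_B = 39.90.
ε = (ΔQ_A/Q̄_A)/(ΔP_B/P̄_B) = (-554/2095.0)/(17.8/39.90) ≈ -0.593.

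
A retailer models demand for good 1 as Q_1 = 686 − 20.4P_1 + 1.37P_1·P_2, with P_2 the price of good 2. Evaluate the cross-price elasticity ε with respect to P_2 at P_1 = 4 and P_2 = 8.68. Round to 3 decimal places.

0.073

At P_1 = 4 and P_2 = 8.68: Q_1 = 651.966.
∂Q_1/∂P_2 = 1.37P_1 = 1.37(4) = 5.4800.
ε = (∂Q_1/∂P_2)(P_2/Q_1) = 5.4800 × (8.68/651.966) ≈ 0.073.
ε > 0: substitutes.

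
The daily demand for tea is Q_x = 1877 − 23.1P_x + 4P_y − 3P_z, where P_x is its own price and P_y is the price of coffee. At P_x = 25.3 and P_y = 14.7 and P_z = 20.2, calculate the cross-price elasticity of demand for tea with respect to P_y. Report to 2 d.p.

At P_x = 25.3 and P_y = 14.7 and P_z = 20.2: Q_x = 1290.77.
∂Q_x/∂P_y = 4.
ε = (∂Q_x/∂P_y)(P_y/Q_x) = 4 × (14.7/1290.77) ≈ 0.05.
Since ε > 0, tea and coffee are substitutes.

0.05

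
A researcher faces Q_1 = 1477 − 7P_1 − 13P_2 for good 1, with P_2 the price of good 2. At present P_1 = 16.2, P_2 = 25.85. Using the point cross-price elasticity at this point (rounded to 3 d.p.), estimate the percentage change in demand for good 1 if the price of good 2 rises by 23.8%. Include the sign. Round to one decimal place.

-7.8%

At P_1 = 16.2, P_2 = 25.85: Q_1 = 1027.55.
∂Q_1/∂P_2 = -13.
ε = (∂Q_1/∂P_2)(P_2/Q_1) = -13.0000 × 25.85/1027.55 ≈ -0.327.
%ΔQ_1 ≈ ε × %ΔP_2 = -0.327 × (23.8%) = -7.8%.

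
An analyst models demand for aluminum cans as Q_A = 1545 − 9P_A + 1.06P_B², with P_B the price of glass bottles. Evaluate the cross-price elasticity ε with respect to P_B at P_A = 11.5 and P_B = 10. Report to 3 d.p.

At P_A = 11.5 and P_B = 10: Q_A = 1547.5.
∂Q_A/∂P_B = 2.12P_B = 2.12(10) = 21.2000.
ε = (∂Q_A/∂P_B)(P_B/Q_A) = 21.2000 × (10/1547.5) ≈ 0.137.

0.137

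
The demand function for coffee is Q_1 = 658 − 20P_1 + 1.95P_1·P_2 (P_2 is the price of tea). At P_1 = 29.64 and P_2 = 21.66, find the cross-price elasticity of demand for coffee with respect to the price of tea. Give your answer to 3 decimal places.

At P_1 = 29.64 and P_2 = 21.66: Q_1 = 1317.105.
∂Q_1/∂P_2 = 1.95P_1 = 1.95(29.64) = 57.7980.
ε = (∂Q_1/∂P_2)(P_2/Q_1) = 57.7980 × (21.66/1317.105) ≈ 0.950.
ε > 0: substitutes.

0.950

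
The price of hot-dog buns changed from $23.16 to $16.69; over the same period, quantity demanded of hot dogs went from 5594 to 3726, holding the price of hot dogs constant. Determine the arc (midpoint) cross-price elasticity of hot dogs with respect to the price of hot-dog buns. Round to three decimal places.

ΔQ_A = 3726 − 5594 = -1868; ΔP_B = 16.69 − 23.16 = -6.47.
Midpoints: Q̄_A = 4660.0, P̄_B = 19.93.
ε = (ΔQ_A/Q̄_A)/(ΔP_B/P̄_B) = (-1868/4660.0)/(-6.47/19.93) ≈ 1.234.
ε > 0: hot dogs and hot-dog buns are substitutes.

1.234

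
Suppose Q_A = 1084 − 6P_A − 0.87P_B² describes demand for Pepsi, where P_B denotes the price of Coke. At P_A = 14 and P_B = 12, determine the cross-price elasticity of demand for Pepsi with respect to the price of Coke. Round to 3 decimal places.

At P_A = 14 and P_B = 12: Q_A = 874.72.
∂Q_A/∂P_B = -1.74P_B = -1.74(12) = -20.8800.
ε = (∂Q_A/∂P_B)(P_B/Q_A) = -20.8800 × (12/874.72) ≈ -0.286.

-0.286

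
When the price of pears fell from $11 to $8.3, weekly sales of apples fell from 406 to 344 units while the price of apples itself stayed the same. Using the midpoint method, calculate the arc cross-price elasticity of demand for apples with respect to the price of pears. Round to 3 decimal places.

ΔQ_A = 344 − 406 = -62; ΔP_B = 8.3 − 11 = -2.7.
Midpoints: Q̄_A = 375.0, P̄_B = 9.65.
ε = (ΔQ_A/Q̄_A)/(ΔP_B/P̄_B) = (-62/375.0)/(-2.7/9.65) ≈ 0.591.
ε > 0: apples and pears are substitutes.

0.591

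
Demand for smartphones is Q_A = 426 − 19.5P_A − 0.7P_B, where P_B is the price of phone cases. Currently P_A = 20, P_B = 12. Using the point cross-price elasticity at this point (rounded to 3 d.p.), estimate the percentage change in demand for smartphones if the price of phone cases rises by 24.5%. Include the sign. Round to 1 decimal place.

-7.4%

At P_A = 20, P_B = 12: Q_A = 27.6.
∂Q_A/∂P_B = -0.7.
ε = (∂Q_A/∂P_B)(P_B/Q_A) = -0.7000 × 12/27.6 ≈ -0.304.
%ΔQ_A ≈ ε × %ΔP_B = -0.304 × (24.5%) = -7.4%.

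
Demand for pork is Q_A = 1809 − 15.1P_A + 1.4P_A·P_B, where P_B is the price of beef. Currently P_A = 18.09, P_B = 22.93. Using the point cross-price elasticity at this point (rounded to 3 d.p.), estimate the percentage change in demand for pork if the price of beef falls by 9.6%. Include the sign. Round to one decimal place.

-2.6%

At P_A = 18.09, P_B = 22.93: Q_A = 2116.566.
∂Q_A/∂P_B = 1.4P_A = 25.3260.
ε = (∂Q_A/∂P_B)(P_B/Q_A) = 25.3260 × 22.93/2116.566 ≈ 0.274.
%ΔQ_A ≈ ε × %ΔP_B = 0.274 × (-9.6%) = -2.6%.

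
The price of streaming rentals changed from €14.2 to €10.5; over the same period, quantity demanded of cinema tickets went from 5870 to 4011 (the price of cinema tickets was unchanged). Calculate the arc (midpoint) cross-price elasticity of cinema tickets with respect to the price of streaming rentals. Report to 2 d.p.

ΔQ_A = 4011 − 5870 = -1859; ΔP_B = 10.5 − 14.2 = -3.7.
Midpoints: Q̄_A = 4940.5, P̄_B = 12.35.
ε = (ΔQ_A/Q̄_A)/(ΔP_B/P̄_B) = (-1859/4940.5)/(-3.7/12.35) ≈ 1.26.

1.26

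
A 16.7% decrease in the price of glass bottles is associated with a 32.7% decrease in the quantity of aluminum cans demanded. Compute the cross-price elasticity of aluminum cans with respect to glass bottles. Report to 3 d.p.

ε = (%ΔQ of aluminum cans) / (%ΔP of glass bottles) = (-32.7%) / (-16.7%) ≈ 1.958.
Positive cross-price elasticity: substitutes.

1.958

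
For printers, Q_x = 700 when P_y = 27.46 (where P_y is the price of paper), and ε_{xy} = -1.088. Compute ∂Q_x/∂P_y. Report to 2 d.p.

ε = (∂Q_x/∂P_y)·(P_y/Q_x) ⇒ ∂Q_x/∂P_y = ε·Q_x/P_y = -1.088 × 700/27.46 ≈ -27.73.

-27.73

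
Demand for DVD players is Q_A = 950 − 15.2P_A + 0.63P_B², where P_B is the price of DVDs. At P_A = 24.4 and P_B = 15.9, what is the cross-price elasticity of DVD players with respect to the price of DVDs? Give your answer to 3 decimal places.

At P_A = 24.4 and P_B = 15.9: Q_A = 738.390.
∂Q_A/∂P_B = 1.26P_B = 1.26(15.9) = 20.0340.
ε = (∂Q_A/∂P_B)(P_B/Q_A) = 20.0340 × (15.9/738.390) ≈ 0.431.

0.431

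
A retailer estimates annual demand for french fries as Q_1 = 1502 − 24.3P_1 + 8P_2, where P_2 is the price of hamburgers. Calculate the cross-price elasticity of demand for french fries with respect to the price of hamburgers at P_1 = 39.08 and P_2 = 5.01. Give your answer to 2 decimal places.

0.07

At P_1 = 39.08 and P_2 = 5.01: Q_1 = 592.436.
∂Q_1/∂P_2 = 8.
ε = (∂Q_1/∂P_2)(P_2/Q_1) = 8 × (5.01/592.436) ≈ 0.07.
Since ε > 0, french fries and hamburgers are substitutes.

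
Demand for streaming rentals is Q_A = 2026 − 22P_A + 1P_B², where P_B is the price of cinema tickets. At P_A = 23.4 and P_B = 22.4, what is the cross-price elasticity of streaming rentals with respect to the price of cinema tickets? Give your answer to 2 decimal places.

At P_A = 23.4 and P_B = 22.4: Q_A = 2012.96.
∂Q_A/∂P_B = 2P_B = 2(22.4) = 44.8000.
ε = (∂Q_A/∂P_B)(P_B/Q_A) = 44.8000 × (22.4/2012.96) ≈ 0.50.
ε > 0: substitutes.

0.50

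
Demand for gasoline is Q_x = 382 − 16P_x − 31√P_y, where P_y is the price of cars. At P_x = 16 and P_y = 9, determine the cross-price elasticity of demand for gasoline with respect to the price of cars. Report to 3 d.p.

-1.409

At P_x = 16 and P_y = 9: Q_x = 33.
∂Q_x/∂P_y = -31/(2√P_y) = -31/(2√9) = -5.1667.
ε = (∂Q_x/∂P_y)(P_y/Q_x) = -5.1667 × (9/33) ≈ -1.409.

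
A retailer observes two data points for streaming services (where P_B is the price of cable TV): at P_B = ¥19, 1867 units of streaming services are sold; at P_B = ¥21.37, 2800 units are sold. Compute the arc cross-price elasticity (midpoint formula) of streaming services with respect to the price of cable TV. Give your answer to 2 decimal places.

3.41

ΔQ_A = 2800 − 1867 = 933; ΔP_B = 21.37 − 19 = 2.37.
Midpoints: Q̄_A = 2333.5, P̄_B = 20.19.
ε = (ΔQ_A/Q̄_A)/(ΔP_B/P̄_B) = (933/2333.5)/(2.37/20.19) ≈ 3.41.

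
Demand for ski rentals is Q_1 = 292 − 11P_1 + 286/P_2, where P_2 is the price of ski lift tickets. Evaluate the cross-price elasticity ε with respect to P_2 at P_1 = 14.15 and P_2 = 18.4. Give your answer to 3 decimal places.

At P_1 = 14.15 and P_2 = 18.4: Q_1 = 151.893.
∂Q_1/∂P_2 = −286/P_2² = -0.8448.
ε = (∂Q_1/∂P_2)(P_2/Q_1) = -0.8448 × (18.4/151.893) ≈ -0.102.
ε < 0: complements.

-0.102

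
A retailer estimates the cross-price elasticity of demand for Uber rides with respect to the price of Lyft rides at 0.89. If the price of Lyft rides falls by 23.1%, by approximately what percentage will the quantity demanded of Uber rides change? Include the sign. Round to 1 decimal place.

%ΔQ ≈ ε × %ΔP of Lyft rides = 0.89 × (-23.1%) = -20.6%.
Demand for Uber rides falls by about 20.6%.

-20.6%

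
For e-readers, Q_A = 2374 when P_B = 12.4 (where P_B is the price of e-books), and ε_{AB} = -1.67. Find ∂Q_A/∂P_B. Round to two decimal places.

-319.72

ε = (∂Q_A/∂P_B)·(P_B/Q_A) ⇒ ∂Q_A/∂P_B = ε·Q_A/P_B = -1.67 × 2374/12.4 ≈ -319.72.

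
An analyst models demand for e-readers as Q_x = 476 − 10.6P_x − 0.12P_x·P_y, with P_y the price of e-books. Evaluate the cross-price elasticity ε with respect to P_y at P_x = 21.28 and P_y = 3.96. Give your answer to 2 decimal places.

-0.04

At P_x = 21.28 and P_y = 3.96: Q_x = 240.320.
∂Q_x/∂P_y = -0.12P_x = -0.12(21.28) = -2.5536.
ε = (∂Q_x/∂P_y)(P_y/Q_x) = -2.5536 × (3.96/240.320) ≈ -0.04.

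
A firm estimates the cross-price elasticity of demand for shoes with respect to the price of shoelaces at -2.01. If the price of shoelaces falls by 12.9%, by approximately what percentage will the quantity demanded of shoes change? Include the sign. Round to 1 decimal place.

25.9%

%ΔQ ≈ ε × %ΔP of shoelaces = -2.01 × (-12.9%) = 25.9%.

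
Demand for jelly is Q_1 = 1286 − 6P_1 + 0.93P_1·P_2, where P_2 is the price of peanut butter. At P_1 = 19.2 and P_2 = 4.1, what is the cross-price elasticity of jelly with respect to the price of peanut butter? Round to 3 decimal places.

0.059

At P_1 = 19.2 and P_2 = 4.1: Q_1 = 1244.010.
∂Q_1/∂P_2 = 0.93P_1 = 0.93(19.2) = 17.8560.
ε = (∂Q_1/∂P_2)(P_2/Q_1) = 17.8560 × (4.1/1244.010) ≈ 0.059.
ε > 0: substitutes.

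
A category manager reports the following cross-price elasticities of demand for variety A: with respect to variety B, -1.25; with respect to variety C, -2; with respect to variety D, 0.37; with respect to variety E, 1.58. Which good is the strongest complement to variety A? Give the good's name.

variety C

Complements have ε < 0. The most negative value is -2 (variety C).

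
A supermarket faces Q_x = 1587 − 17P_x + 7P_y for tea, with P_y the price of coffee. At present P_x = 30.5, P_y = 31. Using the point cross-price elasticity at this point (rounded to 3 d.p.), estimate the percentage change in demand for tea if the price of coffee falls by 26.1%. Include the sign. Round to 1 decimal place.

At P_x = 30.5, P_y = 31: Q_x = 1285.5.
∂Q_x/∂P_y = 7.
ε = (∂Q_x/∂P_y)(P_y/Q_x) = 7.0000 × 31/1285.5 ≈ 0.169.
%ΔQ_x ≈ ε × %ΔP_y = 0.169 × (-26.1%) = -4.4%.

-4.4%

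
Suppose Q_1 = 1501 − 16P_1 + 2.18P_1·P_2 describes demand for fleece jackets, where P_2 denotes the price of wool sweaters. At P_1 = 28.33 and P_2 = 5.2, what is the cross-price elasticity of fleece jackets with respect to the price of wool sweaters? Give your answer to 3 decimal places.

At P_1 = 28.33 and P_2 = 5.2: Q_1 = 1368.869.
∂Q_1/∂P_2 = 2.18P_1 = 2.18(28.33) = 61.7594.
ε = (∂Q_1/∂P_2)(P_2/Q_1) = 61.7594 × (5.2/1368.869) ≈ 0.235.

0.235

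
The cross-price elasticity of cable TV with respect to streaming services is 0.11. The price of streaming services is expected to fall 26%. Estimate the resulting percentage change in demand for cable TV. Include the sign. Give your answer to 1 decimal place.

%ΔQ ≈ ε × %ΔP of streaming services = 0.11 × (-26%) = -2.9%.

-2.9%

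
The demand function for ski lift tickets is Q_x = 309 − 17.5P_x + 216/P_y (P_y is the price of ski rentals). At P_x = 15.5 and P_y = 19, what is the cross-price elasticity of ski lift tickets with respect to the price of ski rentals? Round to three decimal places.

-0.231

At P_x = 15.5 and P_y = 19: Q_x = 49.118.
∂Q_x/∂P_y = −216/P_y² = -0.5983.
ε = (∂Q_x/∂P_y)(P_y/Q_x) = -0.5983 × (19/49.118) ≈ -0.231.
ε < 0: complements.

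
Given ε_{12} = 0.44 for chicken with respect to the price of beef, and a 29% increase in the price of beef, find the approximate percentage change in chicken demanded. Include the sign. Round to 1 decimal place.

%ΔQ ≈ ε × %ΔP of beef = 0.44 × (29%) = 12.8%.

12.8%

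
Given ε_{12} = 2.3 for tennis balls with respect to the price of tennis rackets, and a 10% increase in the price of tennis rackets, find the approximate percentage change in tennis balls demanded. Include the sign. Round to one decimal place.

%ΔQ ≈ ε × %ΔP of tennis rackets = 2.3 × (10%) = 23.0%.

23.0%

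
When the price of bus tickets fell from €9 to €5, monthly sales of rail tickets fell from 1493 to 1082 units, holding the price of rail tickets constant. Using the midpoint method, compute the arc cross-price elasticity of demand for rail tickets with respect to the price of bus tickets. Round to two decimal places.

0.56

ΔQ_A = 1082 − 1493 = -411; ΔP_B = 5 − 9 = -4.
Midpoints: Q̄_A = 1287.5, P̄_B = 7.00.
ε = (ΔQ_A/Q̄_A)/(ΔP_B/P̄_B) = (-411/1287.5)/(-4/7.00) ≈ 0.56.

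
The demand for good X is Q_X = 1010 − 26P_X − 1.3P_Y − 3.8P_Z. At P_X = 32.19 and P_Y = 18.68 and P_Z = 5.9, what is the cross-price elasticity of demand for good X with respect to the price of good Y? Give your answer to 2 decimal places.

At P_X = 32.19 and P_Y = 18.68 and P_Z = 5.9: Q_X = 126.356.
∂Q_X/∂P_Y = -1.3.
ε = (∂Q_X/∂P_Y)(P_Y/Q_X) = -1.3 × (18.68/126.356) ≈ -0.19.

-0.19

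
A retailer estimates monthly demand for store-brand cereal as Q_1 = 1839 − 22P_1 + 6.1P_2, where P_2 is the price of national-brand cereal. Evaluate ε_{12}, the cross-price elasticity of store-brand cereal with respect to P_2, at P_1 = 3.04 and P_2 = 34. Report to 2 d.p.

0.10

At P_1 = 3.04 and P_2 = 34: Q_1 = 1979.52.
∂Q_1/∂P_2 = 6.1.
ε = (∂Q_1/∂P_2)(P_2/Q_1) = 6.1 × (34/1979.52) ≈ 0.10.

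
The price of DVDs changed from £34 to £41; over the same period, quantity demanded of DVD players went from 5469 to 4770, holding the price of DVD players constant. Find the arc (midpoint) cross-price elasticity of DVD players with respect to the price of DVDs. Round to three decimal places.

ΔQ_A = 4770 − 5469 = -699; ΔP_B = 41 − 34 = 7.
Midpoints: Q̄_A = 5119.5, P̄_B = 37.50.
ε = (ΔQ_A/Q̄_A)/(ΔP_B/P̄_B) = (-699/5119.5)/(7/37.50) ≈ -0.731.
ε < 0: DVD players and DVDs are complements.

-0.731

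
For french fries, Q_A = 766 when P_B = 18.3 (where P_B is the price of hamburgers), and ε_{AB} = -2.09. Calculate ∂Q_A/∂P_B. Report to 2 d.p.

-87.48

ε = (∂Q_A/∂P_B)·(P_B/Q_A) ⇒ ∂Q_A/∂P_B = ε·Q_A/P_B = -2.09 × 766/18.3 ≈ -87.48.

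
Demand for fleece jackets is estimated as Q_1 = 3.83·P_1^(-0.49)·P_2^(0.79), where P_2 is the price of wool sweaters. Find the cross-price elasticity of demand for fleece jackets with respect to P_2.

0.79

In a log-linear (constant-elasticity) demand function, the coefficient on the exponent of P_2 is the cross-price elasticity.
ε = 0.79. Positive, so fleece jackets and wool sweaters are substitutes.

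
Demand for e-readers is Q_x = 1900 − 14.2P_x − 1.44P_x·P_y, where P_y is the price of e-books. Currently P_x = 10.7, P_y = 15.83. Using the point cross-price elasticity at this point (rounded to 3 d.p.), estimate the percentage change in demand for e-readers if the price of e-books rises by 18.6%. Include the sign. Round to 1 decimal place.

-3.0%

At P_x = 10.7, P_y = 15.83: Q_x = 1504.151.
∂Q_x/∂P_y = -1.44P_x = -15.4080.
ε = (∂Q_x/∂P_y)(P_y/Q_x) = -15.4080 × 15.83/1504.151 ≈ -0.162.
%ΔQ_x ≈ ε × %ΔP_y = -0.162 × (18.6%) = -3.0%.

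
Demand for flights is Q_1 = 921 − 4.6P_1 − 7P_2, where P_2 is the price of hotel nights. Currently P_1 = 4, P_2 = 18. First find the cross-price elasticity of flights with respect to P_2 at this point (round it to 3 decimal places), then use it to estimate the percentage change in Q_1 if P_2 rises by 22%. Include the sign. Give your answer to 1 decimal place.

At P_1 = 4, P_2 = 18: Q_1 = 776.6.
∂Q_1/∂P_2 = -7.
ε = (∂Q_1/∂P_2)(P_2/Q_1) = -7.0000 × 18/776.6 ≈ -0.162.
%ΔQ_1 ≈ ε × %ΔP_2 = -0.162 × (22%) = -3.6%.

-3.6%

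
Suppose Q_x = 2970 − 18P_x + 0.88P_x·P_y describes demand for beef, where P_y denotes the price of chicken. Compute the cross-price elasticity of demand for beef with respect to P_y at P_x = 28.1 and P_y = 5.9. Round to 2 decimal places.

0.06

At P_x = 28.1 and P_y = 5.9: Q_x = 2610.095.
∂Q_x/∂P_y = 0.88P_x = 0.88(28.1) = 24.7280.
ε = (∂Q_x/∂P_y)(P_y/Q_x) = 24.7280 × (5.9/2610.095) ≈ 0.06.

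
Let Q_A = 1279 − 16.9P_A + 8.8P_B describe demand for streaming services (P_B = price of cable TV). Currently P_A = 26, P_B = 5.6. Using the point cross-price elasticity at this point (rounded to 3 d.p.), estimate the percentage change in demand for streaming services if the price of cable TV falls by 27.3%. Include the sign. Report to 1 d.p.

-1.5%

At P_A = 26, P_B = 5.6: Q_A = 888.88.
∂Q_A/∂P_B = 8.8.
ε = (∂Q_A/∂P_B)(P_B/Q_A) = 8.8000 × 5.6/888.88 ≈ 0.055.
%ΔQ_A ≈ ε × %ΔP_B = 0.055 × (-27.3%) = -1.5%.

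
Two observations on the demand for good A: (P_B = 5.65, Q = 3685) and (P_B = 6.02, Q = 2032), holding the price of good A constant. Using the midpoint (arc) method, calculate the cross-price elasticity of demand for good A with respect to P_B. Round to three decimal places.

ΔQ_A = 2032 − 3685 = -1653; ΔP_B = 6.02 − 5.65 = 0.37.
Midpoints: Q̄_A = 2858.5, P̄_B = 5.83.
ε = (ΔQ_A/Q̄_A)/(ΔP_B/P̄_B) = (-1653/2858.5)/(0.37/5.83) ≈ -9.120.
ε < 0: good A and good B are complements.

-9.120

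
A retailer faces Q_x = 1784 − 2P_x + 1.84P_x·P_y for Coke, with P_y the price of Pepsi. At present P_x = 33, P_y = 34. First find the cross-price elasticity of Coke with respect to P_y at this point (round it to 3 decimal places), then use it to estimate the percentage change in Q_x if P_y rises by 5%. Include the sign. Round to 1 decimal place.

At P_x = 33, P_y = 34: Q_x = 3782.48.
∂Q_x/∂P_y = 1.84P_x = 60.7200.
ε = (∂Q_x/∂P_y)(P_y/Q_x) = 60.7200 × 34/3782.48 ≈ 0.546.
%ΔQ_x ≈ ε × %ΔP_y = 0.546 × (5%) = 2.7%.

2.7%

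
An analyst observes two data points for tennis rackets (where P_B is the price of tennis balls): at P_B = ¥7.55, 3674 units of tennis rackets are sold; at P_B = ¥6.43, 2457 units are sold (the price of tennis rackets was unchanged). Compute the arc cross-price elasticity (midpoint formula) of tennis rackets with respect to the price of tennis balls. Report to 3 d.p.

ΔQ_A = 2457 − 3674 = -1217; ΔP_B = 6.43 − 7.55 = -1.12.
Midpoints: Q̄_A = 3065.5, P̄_B = 6.99.
ε = (ΔQ_A/Q̄_A)/(ΔP_B/P̄_B) = (-1217/3065.5)/(-1.12/6.99) ≈ 2.478.
ε > 0: tennis rackets and tennis balls are substitutes.

2.478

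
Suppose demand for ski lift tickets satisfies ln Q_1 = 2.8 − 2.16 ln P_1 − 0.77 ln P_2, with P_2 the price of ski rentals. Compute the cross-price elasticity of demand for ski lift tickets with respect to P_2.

-0.77

In a log-linear (constant-elasticity) demand function, the coefficient on ln P_2 is the cross-price elasticity.
ε = -0.77. Negative, so ski lift tickets and ski rentals are complements.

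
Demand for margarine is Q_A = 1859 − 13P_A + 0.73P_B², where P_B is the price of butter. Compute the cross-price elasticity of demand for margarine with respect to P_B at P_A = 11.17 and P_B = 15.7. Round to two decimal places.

0.19

At P_A = 11.17 and P_B = 15.7: Q_A = 1893.728.
∂Q_A/∂P_B = 1.46P_B = 1.46(15.7) = 22.9220.
ε = (∂Q_A/∂P_B)(P_B/Q_A) = 22.9220 × (15.7/1893.728) ≈ 0.19.
ε > 0: substitutes.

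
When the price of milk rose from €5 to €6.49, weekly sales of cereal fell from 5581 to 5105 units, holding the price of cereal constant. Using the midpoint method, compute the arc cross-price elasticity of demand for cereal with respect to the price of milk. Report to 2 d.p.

ΔQ_A = 5105 − 5581 = -476; ΔP_B = 6.49 − 5 = 1.49.
Midpoints: Q̄_A = 5343.0, P̄_B = 5.75.
ε = (ΔQ_A/Q̄_A)/(ΔP_B/P̄_B) = (-476/5343.0)/(1.49/5.75) ≈ -0.34.
ε < 0: cereal and milk are complements.

-0.34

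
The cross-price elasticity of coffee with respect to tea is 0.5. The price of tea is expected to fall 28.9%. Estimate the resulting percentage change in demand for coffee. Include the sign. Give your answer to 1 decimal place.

-14.5%

%ΔQ ≈ ε × %ΔP of tea = 0.5 × (-28.9%) = -14.5%.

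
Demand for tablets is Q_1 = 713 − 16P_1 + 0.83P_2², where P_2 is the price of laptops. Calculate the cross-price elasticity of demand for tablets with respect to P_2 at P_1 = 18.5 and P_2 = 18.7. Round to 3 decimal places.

At P_1 = 18.5 and P_2 = 18.7: Q_1 = 707.243.
∂Q_1/∂P_2 = 1.66P_2 = 1.66(18.7) = 31.0420.
ε = (∂Q_1/∂P_2)(P_2/Q_1) = 31.0420 × (18.7/707.243) ≈ 0.821.
ε > 0: substitutes.

0.821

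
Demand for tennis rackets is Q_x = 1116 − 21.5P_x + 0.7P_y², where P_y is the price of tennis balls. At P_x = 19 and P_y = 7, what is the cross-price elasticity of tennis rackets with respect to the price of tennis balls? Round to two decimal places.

At P_x = 19 and P_y = 7: Q_x = 741.8.
∂Q_x/∂P_y = 1.4P_y = 1.4(7) = 9.8000.
ε = (∂Q_x/∂P_y)(P_y/Q_x) = 9.8000 × (7/741.8) ≈ 0.09.
ε > 0: substitutes.

0.09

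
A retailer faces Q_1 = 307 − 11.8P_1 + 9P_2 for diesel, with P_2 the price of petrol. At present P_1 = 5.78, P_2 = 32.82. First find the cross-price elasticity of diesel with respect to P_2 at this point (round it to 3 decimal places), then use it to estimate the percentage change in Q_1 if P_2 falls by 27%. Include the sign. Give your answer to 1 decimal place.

-14.9%

At P_1 = 5.78, P_2 = 32.82: Q_1 = 534.176.
∂Q_1/∂P_2 = 9.
ε = (∂Q_1/∂P_2)(P_2/Q_1) = 9.0000 × 32.82/534.176 ≈ 0.553.
%ΔQ_1 ≈ ε × %ΔP_2 = 0.553 × (-27%) = -14.9%.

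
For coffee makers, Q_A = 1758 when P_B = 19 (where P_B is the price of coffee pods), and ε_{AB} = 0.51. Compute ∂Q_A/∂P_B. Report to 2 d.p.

ε = (∂Q_A/∂P_B)·(P_B/Q_A) ⇒ ∂Q_A/∂P_B = ε·Q_A/P_B = 0.51 × 1758/19 ≈ 47.19.

47.19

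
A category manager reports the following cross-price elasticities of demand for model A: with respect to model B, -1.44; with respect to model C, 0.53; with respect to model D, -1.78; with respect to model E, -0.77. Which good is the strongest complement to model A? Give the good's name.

Complements have ε < 0. The most negative value is -1.78 (model D).

model D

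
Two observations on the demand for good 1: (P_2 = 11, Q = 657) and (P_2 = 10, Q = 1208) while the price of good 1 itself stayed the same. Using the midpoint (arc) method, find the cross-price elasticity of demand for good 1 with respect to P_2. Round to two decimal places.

ΔQ_1 = 1208 − 657 = 551; ΔP_2 = 10 − 11 = -1.
Midpoints: Q̄_1 = 932.5, P̄_2 = 10.50.
ε = (ΔQ_1/Q̄_1)/(ΔP_2/P̄_2) = (551/932.5)/(-1/10.50) ≈ -6.20.
ε < 0: good 1 and good 2 are complements.

-6.20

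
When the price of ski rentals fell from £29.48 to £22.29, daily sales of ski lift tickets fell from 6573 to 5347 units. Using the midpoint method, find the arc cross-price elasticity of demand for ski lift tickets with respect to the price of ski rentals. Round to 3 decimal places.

0.741

ΔQ_A = 5347 − 6573 = -1226; ΔP_B = 22.29 − 29.48 = -7.19.
Midpoints: Q̄_A = 5960.0, P̄_B = 25.88.
ε = (ΔQ_A/Q̄_A)/(ΔP_B/P̄_B) = (-1226/5960.0)/(-7.19/25.88) ≈ 0.741.
ε > 0: ski lift tickets and ski rentals are substitutes.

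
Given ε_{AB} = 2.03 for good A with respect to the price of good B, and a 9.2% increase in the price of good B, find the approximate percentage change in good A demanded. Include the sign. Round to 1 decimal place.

18.7%

%ΔQ ≈ ε × %ΔP of good B = 2.03 × (9.2%) = 18.7%.
Demand for good A rises by about 18.7%.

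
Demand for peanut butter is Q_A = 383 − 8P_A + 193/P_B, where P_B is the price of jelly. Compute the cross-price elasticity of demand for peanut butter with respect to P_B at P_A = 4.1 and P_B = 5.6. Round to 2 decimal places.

At P_A = 4.1 and P_B = 5.6: Q_A = 384.664.
∂Q_A/∂P_B = −193/P_B² = -6.1543.
ε = (∂Q_A/∂P_B)(P_B/Q_A) = -6.1543 × (5.6/384.664) ≈ -0.09.

-0.09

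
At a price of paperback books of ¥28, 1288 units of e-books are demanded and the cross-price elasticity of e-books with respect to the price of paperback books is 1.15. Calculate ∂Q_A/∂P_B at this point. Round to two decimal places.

52.90

ε = (∂Q_A/∂P_B)·(P_B/Q_A) ⇒ ∂Q_A/∂P_B = ε·Q_A/P_B = 1.15 × 1288/28 ≈ 52.90.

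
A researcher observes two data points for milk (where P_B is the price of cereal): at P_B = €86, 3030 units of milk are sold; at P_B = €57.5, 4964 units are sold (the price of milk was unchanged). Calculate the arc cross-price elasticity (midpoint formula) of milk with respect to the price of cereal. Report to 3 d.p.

ΔQ_A = 4964 − 3030 = 1934; ΔP_B = 57.5 − 86 = -28.5.
Midpoints: Q̄_A = 3997.0, P̄_B = 71.75.
ε = (ΔQ_A/Q̄_A)/(ΔP_B/P̄_B) = (1934/3997.0)/(-28.5/71.75) ≈ -1.218.

-1.218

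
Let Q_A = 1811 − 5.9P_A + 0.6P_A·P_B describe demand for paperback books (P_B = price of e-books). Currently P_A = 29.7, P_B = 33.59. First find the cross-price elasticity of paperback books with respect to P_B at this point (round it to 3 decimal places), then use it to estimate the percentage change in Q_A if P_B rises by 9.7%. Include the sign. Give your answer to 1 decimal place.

2.6%

At P_A = 29.7, P_B = 33.59: Q_A = 2234.344.
∂Q_A/∂P_B = 0.6P_A = 17.8200.
ε = (∂Q_A/∂P_B)(P_B/Q_A) = 17.8200 × 33.59/2234.344 ≈ 0.268.
%ΔQ_A ≈ ε × %ΔP_B = 0.268 × (9.7%) = 2.6%.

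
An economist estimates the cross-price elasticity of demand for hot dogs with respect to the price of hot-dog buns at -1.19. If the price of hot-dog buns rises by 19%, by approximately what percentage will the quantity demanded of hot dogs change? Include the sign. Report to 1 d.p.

%ΔQ ≈ ε × %ΔP of hot-dog buns = -1.19 × (19%) = -22.6%.

-22.6%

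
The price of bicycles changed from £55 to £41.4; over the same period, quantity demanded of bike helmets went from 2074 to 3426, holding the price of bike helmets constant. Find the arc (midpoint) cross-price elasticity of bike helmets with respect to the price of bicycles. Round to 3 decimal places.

ΔQ_A = 3426 − 2074 = 1352; ΔP_B = 41.4 − 55 = -13.6.
Midpoints: Q̄_A = 2750.0, P̄_B = 48.20.
ε = (ΔQ_A/Q̄_A)/(ΔP_B/P̄_B) = (1352/2750.0)/(-13.6/48.20) ≈ -1.742.
ε < 0: bike helmets and bicycles are complements.

-1.742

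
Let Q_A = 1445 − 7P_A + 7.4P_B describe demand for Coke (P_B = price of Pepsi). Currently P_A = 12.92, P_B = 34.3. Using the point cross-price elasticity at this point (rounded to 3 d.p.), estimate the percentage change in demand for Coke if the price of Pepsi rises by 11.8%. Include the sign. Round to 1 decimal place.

1.9%

At P_A = 12.92, P_B = 34.3: Q_A = 1608.38.
∂Q_A/∂P_B = 7.4.
ε = (∂Q_A/∂P_B)(P_B/Q_A) = 7.4000 × 34.3/1608.38 ≈ 0.158.
%ΔQ_A ≈ ε × %ΔP_B = 0.158 × (11.8%) = 1.9%.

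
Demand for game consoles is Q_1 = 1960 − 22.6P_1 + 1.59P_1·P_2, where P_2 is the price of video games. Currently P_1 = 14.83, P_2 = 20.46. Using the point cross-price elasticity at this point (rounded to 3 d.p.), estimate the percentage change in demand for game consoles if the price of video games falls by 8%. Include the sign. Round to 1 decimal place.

-1.8%

At P_1 = 14.83, P_2 = 20.46: Q_1 = 2107.283.
∂Q_1/∂P_2 = 1.59P_1 = 23.5797.
ε = (∂Q_1/∂P_2)(P_2/Q_1) = 23.5797 × 20.46/2107.283 ≈ 0.229.
%ΔQ_1 ≈ ε × %ΔP_2 = 0.229 × (-8%) = -1.8%.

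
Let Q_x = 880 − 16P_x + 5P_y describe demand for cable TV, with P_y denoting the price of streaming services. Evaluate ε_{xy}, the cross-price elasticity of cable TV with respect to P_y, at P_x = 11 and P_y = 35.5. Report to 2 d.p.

0.20

At P_x = 11 and P_y = 35.5: Q_x = 881.5.
∂Q_x/∂P_y = 5.
ε = (∂Q_x/∂P_y)(P_y/Q_x) = 5 × (35.5/881.5) ≈ 0.20.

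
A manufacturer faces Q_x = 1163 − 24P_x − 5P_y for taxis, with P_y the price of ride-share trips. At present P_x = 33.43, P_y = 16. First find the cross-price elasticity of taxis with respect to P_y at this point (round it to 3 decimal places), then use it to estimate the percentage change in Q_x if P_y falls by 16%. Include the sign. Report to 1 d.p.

At P_x = 33.43, P_y = 16: Q_x = 280.68.
∂Q_x/∂P_y = -5.
ε = (∂Q_x/∂P_y)(P_y/Q_x) = -5.0000 × 16/280.68 ≈ -0.285.
%ΔQ_x ≈ ε × %ΔP_y = -0.285 × (-16%) = 4.6%.

4.6%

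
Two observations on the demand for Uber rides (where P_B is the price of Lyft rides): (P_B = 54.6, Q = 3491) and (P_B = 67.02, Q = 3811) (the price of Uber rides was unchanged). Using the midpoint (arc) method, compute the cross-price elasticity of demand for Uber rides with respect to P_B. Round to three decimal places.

0.429

ΔQ_A = 3811 − 3491 = 320; ΔP_B = 67.02 − 54.6 = 12.42.
Midpoints: Q̄_A = 3651.0, P̄_B = 60.81.
ε = (ΔQ_A/Q̄_A)/(ΔP_B/P̄_B) = (320/3651.0)/(12.42/60.81) ≈ 0.429.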